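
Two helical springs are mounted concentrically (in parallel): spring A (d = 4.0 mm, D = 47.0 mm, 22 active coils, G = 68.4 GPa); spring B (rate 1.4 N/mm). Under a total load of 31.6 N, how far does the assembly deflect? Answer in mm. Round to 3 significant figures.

13.4 mm

k_A = Gd⁴/(8D³N_a) = (68.4×10³)(4.0⁴)/(8·47.0³·22) = 0.95827 N/mm
Parallel: k_eq = 0.95827 + 1.4 = 2.3583 N/mm
δ = F/k_eq = 31.6/2.3583 = 13.4 mm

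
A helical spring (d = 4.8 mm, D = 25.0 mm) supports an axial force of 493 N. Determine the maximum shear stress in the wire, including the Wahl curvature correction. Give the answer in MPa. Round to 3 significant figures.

Spring index C = D/d = 25.0/4.8 = 5.2083
K_W = (4C−1)/(4C−4) + 0.615/C = 19.833/16.833 + 0.1181 = 1.2963
τ₀ = 8FD/(πd³) = 8·493·25.0/(π·4.8³) = 98600/347.44 = 283.79 MPa
τ_max = K·τ₀ = 1.2963 × 283.79 = 367.88 MPa

368 MPa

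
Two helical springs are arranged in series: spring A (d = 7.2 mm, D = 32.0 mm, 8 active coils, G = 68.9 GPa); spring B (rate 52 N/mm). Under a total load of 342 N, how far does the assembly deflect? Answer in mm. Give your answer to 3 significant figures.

k_A = Gd⁴/(8D³N_a) = (68.9×10³)(7.2⁴)/(8·32.0³·8) = 88.292 N/mm
Series: 1/k_eq = 1/88.292 + 1/52 = 0.030557; k_eq = 32.726 N/mm
δ = F/k_eq = 342/32.726 = 10.45 mm

10.5 mm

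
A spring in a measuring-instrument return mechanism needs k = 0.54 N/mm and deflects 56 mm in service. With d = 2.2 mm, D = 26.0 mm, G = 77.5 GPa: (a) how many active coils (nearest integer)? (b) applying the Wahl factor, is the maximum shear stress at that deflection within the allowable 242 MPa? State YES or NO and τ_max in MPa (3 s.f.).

N_a = Gd⁴/(8D³k) = (77.5×10³)(2.2⁴)/(8·26.0³·0.54) = 23.91 → N_a = 24
Actual rate k = Gd⁴/(8D³·24) = 0.53799 N/mm
Working load F = kδ = 0.53799·56 = 30.127 N
C = 26.0/2.2 = 11.8182; K_W = (4C−1)/(4C−4)+0.615/C = 1.1214
τ_max = K_W·8FD/(πd³) = 1.1214·187.33 = 210.06 MPa
τ_max ≤ 242 MPa → acceptable

(a) 24 coils; (b) YES, τ_max = 210 MPa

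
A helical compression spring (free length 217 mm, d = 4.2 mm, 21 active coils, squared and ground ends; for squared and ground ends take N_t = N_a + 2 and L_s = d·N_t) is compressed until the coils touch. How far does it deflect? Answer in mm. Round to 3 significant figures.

N_t = 23; L_s = 4.2·23 = 96.6 mm
δ_solid = L₀ − L_s = 217 − 96.6 = 120.4 mm

120 mm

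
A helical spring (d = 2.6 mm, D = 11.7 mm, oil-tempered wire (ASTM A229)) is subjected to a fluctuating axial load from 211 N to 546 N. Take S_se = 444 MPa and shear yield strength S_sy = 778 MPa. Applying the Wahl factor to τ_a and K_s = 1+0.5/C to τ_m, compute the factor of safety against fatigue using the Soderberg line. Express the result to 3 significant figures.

C = D/d = 11.7/2.6 = 4.5000; K_W = (4C−1)/(4C−4)+0.615/C = 1.3510; K_s = 1+0.5/C = 1.1111
F_a = (F_max−F_min)/2 = 167.5 N; F_m = (F_max+F_min)/2 = 378.5 N
τ_a = K_W·8F_aD/(πd³) = 1.3510 × 283.94 = 383.58 MPa
τ_m = K_s·8F_mD/(πd³) = 1.1111 × 641.61 = 712.9 MPa
Soderberg: 1/n_f = τ_a/S_se + τ_m/S_sy = 383.58/444 + 712.9/778 = 0.86393 + 0.91633 = 1.7803
n_f = 1/1.7803 = 0.5617

0.562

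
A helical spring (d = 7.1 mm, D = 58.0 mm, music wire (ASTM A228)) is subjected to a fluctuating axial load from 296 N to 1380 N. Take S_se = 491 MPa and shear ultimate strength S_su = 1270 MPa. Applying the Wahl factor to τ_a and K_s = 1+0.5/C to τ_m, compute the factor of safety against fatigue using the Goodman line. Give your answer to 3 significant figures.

1.21

C = D/d = 58.0/7.1 = 8.1690; K_W = (4C−1)/(4C−4)+0.615/C = 1.1799; K_s = 1+0.5/C = 1.0612
F_a = (F_max−F_min)/2 = 542 N; F_m = (F_max+F_min)/2 = 838 N
τ_a = K_W·8F_aD/(πd³) = 1.1799 × 223.66 = 263.9 MPa
τ_m = K_s·8F_mD/(πd³) = 1.0612 × 345.81 = 366.98 MPa
Goodman: 1/n_f = τ_a/S_se + τ_m/S_su = 263.9/491 + 366.98/1270 = 0.53747 + 0.28896 = 0.82643
n_f = 1/0.82643 = 1.21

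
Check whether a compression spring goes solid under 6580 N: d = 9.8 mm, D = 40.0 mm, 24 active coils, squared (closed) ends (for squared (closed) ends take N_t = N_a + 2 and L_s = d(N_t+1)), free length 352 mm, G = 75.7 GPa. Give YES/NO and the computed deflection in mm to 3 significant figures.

k = Gd⁴/(8D³N_a) = (75.7×10³)(9.8⁴)/(8·40.0³·24) = 56.822 N/mm
N_t = 26; L_s = 9.8·27 = 264.6 mm; δ_solid = L₀ − L_s = 352 − 264.6 = 87.4 mm
δ = F/k = 6580/56.822 = 115.8 mm
δ ≥ δ_solid → spring goes solid

YES, δ = 116 mm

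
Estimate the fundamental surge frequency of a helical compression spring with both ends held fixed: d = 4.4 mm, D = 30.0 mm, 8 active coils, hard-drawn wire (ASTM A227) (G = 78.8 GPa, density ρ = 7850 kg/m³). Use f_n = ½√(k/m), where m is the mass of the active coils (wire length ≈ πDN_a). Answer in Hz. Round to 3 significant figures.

218 Hz

k = Gd⁴/(8D³N_a) = (78.8×10³)(4.4⁴)/(8·30.0³·8) = 17.092 N/mm = 17092 N/m
Wire length L = πDN_a = π·30.0·8 = 753.98 mm
m = ρ·(πd²/4)·L = 7850 × 15.205×10⁻⁶ m² × 0.75398 m = 0.089997 kg
f_n = ½√(k/m) = 0.5·√(17092/0.089997) = 0.5·√(1.8992e+05) = 217.9 Hz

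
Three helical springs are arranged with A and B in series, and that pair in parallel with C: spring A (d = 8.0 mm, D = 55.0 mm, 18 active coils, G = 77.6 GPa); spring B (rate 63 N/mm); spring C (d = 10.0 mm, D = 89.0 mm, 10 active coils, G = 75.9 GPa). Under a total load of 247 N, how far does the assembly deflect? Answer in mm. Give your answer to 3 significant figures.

k_A = Gd⁴/(8D³N_a) = (77.6×10³)(8.0⁴)/(8·55.0³·18) = 13.267 N/mm
k_C = Gd⁴/(8D³N_a) = (75.9×10³)(10.0⁴)/(8·89.0³·10) = 13.458 N/mm
Springs A,B series: k_AB = 1/(1/13.267+1/63) = 10.959 N/mm; parallel with C: k_eq = 10.959+13.458 = 24.417 N/mm
δ = F/k_eq = 247/24.417 = 10.116 mm

10.1 mm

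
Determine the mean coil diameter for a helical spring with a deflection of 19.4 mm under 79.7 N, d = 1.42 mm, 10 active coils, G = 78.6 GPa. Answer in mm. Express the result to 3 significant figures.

Required rate k = F/δ = 79.7/19.4 = 4.1082 N/mm
D = (Gd⁴/(8N_a·k))^(1/3) = (78.6×10³·1.42⁴/(8·10·4.1082))^(1/3)
  = (972.365)^(1/3) = 9.9070 mm

9.91 mm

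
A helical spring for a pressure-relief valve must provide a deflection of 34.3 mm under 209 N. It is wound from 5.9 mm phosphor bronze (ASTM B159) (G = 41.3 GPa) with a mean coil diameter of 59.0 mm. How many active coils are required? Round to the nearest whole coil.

5

Required rate k = F/δ = 209/34.3 = 6.0933 N/mm
N_a = Gd⁴/(8D³k) = (41.3×10³ × 5.9⁴)/(8 × 59.0³ × 6.0933)
    = 5.00447e+07 / 1.00115e+07 = 4.999 → 5 coils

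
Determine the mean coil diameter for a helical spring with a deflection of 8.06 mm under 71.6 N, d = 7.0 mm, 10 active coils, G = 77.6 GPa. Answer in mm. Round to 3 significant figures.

Required rate k = F/δ = 71.6/8.06 = 8.8834 N/mm
D = (Gd⁴/(8N_a·k))^(1/3) = (77.6×10³·7.0⁴/(8·10·8.8834))^(1/3)
  = (262172)^(1/3) = 64.0023 mm

64.0 mm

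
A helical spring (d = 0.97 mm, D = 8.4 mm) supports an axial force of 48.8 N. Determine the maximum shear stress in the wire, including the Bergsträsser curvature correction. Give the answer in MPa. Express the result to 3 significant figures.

Spring index C = D/d = 8.4/0.97 = 8.6598
K_B = (4C+2)/(4C−3) = 36.639/31.639 = 1.1580
τ₀ = 8FD/(πd³) = 8·48.8·8.4/(π·0.97³) = 3279.36/2.8672 = 1143.7 MPa
τ_max = K·τ₀ = 1.1580 × 1143.7 = 1324.5 MPa

1320 MPa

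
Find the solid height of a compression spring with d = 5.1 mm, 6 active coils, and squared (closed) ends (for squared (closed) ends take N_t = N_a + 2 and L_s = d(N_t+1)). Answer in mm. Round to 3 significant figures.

45.9 mm

squared (closed) ends: N_t = N_a + 2 = 6 + 2 = 8
L_s = d·(N_t+1) = 5.1 × 9 = 45.9 mm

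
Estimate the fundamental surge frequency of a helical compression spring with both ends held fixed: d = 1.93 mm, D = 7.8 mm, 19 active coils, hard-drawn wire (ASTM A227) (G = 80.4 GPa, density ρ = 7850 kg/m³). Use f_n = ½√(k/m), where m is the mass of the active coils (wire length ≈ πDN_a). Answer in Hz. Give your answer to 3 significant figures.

601 Hz

k = Gd⁴/(8D³N_a) = (80.4×10³)(1.93⁴)/(8·7.8³·19) = 15.465 N/mm = 15465 N/m
Wire length L = πDN_a = π·7.8·19 = 465.58 mm
m = ρ·(πd²/4)·L = 7850 × 2.9255×10⁻⁶ m² × 0.46558 m = 0.010692 kg
f_n = ½√(k/m) = 0.5·√(15465/0.010692) = 0.5·√(1.4464e+06) = 601.33 Hz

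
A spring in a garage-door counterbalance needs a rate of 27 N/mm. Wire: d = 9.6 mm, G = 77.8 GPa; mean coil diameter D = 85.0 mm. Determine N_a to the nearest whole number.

N_a = Gd⁴/(8D³k) = (77.8×10³ × 9.6⁴)/(8 × 85.0³ × 27)
    = 6.60792e+08 / 1.32651e+08 = 4.981 → 5 coils

5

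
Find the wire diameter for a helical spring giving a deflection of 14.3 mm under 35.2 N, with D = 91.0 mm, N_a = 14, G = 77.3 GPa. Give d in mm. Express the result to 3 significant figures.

7.20 mm

Required rate k = F/δ = 35.2/14.3 = 2.4615 N/mm
d = (8D³N_a·k / G)^(1/4) = (8·91.0³·14·2.4615 / (77.3×10³))^0.25
  = (2687.6)^0.25 = 7.2002 mm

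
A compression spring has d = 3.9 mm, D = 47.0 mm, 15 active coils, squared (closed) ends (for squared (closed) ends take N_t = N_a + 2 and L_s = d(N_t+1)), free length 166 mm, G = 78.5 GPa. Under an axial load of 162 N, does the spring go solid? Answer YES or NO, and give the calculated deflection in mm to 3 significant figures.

YES, δ = 111 mm

k = Gd⁴/(8D³N_a) = (78.5×10³)(3.9⁴)/(8·47.0³·15) = 1.4577 N/mm
N_t = 17; L_s = 3.9·18 = 70.2 mm; δ_solid = L₀ − L_s = 166 − 70.2 = 95.8 mm
δ = F/k = 162/1.4577 = 111.14 mm
δ ≥ δ_solid → spring goes solid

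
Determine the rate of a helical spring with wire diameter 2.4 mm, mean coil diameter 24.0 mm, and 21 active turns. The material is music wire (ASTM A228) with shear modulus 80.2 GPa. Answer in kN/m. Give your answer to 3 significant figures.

1.15 kN/m

k = Gd⁴/(8D³N_a) = (80.2×10³ × 2.4⁴) / (8 × 24.0³ × 21)
  = 2.66084e+06 / 2.32243e+06 = 1.1457 N/mm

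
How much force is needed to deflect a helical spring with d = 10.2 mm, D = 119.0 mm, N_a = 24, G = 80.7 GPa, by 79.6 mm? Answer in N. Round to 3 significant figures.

k = Gd⁴/(8D³N_a) = (80.7×10³)(10.2⁴)/(8·119.0³·24) = 2.6998 N/mm
F = k·δ = 2.6998 × 79.6 = 214.9 N

215 N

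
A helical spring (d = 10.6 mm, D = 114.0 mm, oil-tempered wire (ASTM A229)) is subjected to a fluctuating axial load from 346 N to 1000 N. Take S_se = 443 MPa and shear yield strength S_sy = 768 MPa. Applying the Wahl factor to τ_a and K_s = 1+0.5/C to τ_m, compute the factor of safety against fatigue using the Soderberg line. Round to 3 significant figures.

C = D/d = 114.0/10.6 = 10.7547; K_W = (4C−1)/(4C−4)+0.615/C = 1.1341; K_s = 1+0.5/C = 1.0465
F_a = (F_max−F_min)/2 = 327 N; F_m = (F_max+F_min)/2 = 673 N
τ_a = K_W·8F_aD/(πd³) = 1.1341 × 79.703 = 90.389 MPa
τ_m = K_s·8F_mD/(πd³) = 1.0465 × 164.04 = 171.66 MPa
Soderberg: 1/n_f = τ_a/S_se + τ_m/S_sy = 90.389/443 + 171.66/768 = 0.20404 + 0.22352 = 0.42756
n_f = 1/0.42756 = 2.339

2.34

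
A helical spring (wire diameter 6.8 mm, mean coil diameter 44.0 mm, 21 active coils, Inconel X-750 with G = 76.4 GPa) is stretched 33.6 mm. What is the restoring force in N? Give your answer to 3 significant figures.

384 N

k = Gd⁴/(8D³N_a) = (76.4×10³)(6.8⁴)/(8·44.0³·21) = 11.415 N/mm
F = k·δ = 11.415 × 33.6 = 383.53 N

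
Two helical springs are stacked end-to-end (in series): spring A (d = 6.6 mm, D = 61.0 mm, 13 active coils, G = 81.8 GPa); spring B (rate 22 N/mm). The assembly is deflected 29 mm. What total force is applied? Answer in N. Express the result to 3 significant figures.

k_A = Gd⁴/(8D³N_a) = (81.8×10³)(6.6⁴)/(8·61.0³·13) = 6.5752 N/mm
Series: 1/k_eq = 1/6.5752 + 1/22 = 0.19754; k_eq = 5.0622 N/mm
F = k_eq·δ = 5.0622·29 = 146.8 N

147 N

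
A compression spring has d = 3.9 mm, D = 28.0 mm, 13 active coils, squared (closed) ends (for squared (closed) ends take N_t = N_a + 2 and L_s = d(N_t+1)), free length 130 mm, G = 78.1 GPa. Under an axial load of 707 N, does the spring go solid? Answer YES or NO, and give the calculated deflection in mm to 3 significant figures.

k = Gd⁴/(8D³N_a) = (78.1×10³)(3.9⁴)/(8·28.0³·13) = 7.9141 N/mm
N_t = 15; L_s = 3.9·16 = 62.4 mm; δ_solid = L₀ − L_s = 130 − 62.4 = 67.6 mm
δ = F/k = 707/7.9141 = 89.334 mm
δ ≥ δ_solid → spring goes solid

YES, δ = 89.3 mm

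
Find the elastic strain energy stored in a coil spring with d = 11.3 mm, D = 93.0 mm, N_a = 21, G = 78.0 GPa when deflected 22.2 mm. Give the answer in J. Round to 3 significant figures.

2.32 J

k = Gd⁴/(8D³N_a) = (78.0×10³)(11.3⁴)/(8·93.0³·21) = 9.4113 N/mm
U = ½kδ² = 0.5 × 9.4113 × 22.2² = 2319.1 N·mm = 2.3191 J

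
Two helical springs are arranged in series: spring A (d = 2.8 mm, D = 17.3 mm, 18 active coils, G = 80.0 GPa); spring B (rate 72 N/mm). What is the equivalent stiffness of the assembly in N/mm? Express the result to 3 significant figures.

6.04 N/mm

k_A = Gd⁴/(8D³N_a) = (80.0×10³)(2.8⁴)/(8·17.3³·18) = 6.5951 N/mm
Series: 1/k_eq = 1/6.5951 + 1/72 = 0.16552; k_eq = 6.0417 N/mm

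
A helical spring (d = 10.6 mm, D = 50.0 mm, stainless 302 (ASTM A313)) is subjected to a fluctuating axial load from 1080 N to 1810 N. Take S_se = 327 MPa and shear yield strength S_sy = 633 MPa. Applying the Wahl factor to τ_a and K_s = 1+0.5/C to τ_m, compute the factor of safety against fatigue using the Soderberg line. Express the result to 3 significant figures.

C = D/d = 50.0/10.6 = 4.7170; K_W = (4C−1)/(4C−4)+0.615/C = 1.3322; K_s = 1+0.5/C = 1.1060
F_a = (F_max−F_min)/2 = 365 N; F_m = (F_max+F_min)/2 = 1445 N
τ_a = K_W·8F_aD/(πd³) = 1.3322 × 39.02 = 51.981 MPa
τ_m = K_s·8F_mD/(πd³) = 1.1060 × 154.48 = 170.85 MPa
Soderberg: 1/n_f = τ_a/S_se + τ_m/S_sy = 51.981/327 + 170.85/633 = 0.15896 + 0.26991 = 0.42887
n_f = 1/0.42887 = 2.332

2.33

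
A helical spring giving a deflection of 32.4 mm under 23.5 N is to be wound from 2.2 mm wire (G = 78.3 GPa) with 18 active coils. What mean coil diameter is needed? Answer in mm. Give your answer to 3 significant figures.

26.0 mm

Required rate k = F/δ = 23.5/32.4 = 0.72531 N/mm
D = (Gd⁴/(8N_a·k))^(1/3) = (78.3×10³·2.2⁴/(8·18·0.72531))^(1/3)
  = (17561.7)^(1/3) = 25.9930 mm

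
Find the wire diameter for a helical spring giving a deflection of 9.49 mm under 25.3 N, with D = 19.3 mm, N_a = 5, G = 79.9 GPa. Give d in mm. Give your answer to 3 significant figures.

1.76 mm

Required rate k = F/δ = 25.3/9.49 = 2.666 N/mm
d = (8D³N_a·k / G)^(1/4) = (8·19.3³·5·2.666 / (79.9×10³))^0.25
  = (9.5949)^0.25 = 1.7600 mm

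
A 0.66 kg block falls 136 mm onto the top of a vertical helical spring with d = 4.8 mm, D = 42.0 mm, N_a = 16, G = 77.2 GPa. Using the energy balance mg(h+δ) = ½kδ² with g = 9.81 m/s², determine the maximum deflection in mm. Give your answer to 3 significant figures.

k = Gd⁴/(8D³N_a) = (77.2×10³)(4.8⁴)/(8·42.0³·16) = 4.3214 N/mm
W = mg = 0.66 × 9.81 = 6.4746 N
½kδ² − Wδ − Wh = 0 → δ = (W + √(W² + 2kWh))/k
δ = (6.4746 + √(41.92 + 7610.38))/4.3214 = (6.4746 + 87.477)/4.3214 = 21.741 mm

21.7 mm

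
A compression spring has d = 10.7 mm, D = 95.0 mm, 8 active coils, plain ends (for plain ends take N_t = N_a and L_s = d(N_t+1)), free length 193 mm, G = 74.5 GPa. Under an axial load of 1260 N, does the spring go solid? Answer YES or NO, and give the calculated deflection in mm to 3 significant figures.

NO, δ = 70.8 mm

k = Gd⁴/(8D³N_a) = (74.5×10³)(10.7⁴)/(8·95.0³·8) = 17.797 N/mm
N_t = 8; L_s = 10.7·9 = 96.3 mm; δ_solid = L₀ − L_s = 193 − 96.3 = 96.7 mm
δ = F/k = 1260/17.797 = 70.799 mm
δ < δ_solid → spring does not go solid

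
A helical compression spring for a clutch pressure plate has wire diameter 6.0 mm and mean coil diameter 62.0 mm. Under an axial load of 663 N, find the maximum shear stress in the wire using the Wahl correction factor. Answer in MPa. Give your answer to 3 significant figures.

Spring index C = D/d = 62.0/6.0 = 10.3333
K_W = (4C−1)/(4C−4) + 0.615/C = 40.333/37.333 + 0.0595 = 1.1399
τ₀ = 8FD/(πd³) = 8·663·62.0/(π·6.0³) = 328848/678.58 = 484.61 MPa
τ_max = K·τ₀ = 1.1399 × 484.61 = 552.39 MPa

552 MPa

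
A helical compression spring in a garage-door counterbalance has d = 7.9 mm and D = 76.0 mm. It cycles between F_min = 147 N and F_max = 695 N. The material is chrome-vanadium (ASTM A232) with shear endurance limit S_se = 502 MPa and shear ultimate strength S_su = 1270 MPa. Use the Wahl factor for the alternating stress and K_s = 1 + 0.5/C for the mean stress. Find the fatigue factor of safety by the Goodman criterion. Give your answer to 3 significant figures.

2.61

C = D/d = 76.0/7.9 = 9.6203; K_W = (4C−1)/(4C−4)+0.615/C = 1.1509; K_s = 1+0.5/C = 1.0520
F_a = (F_max−F_min)/2 = 274 N; F_m = (F_max+F_min)/2 = 421 N
τ_a = K_W·8F_aD/(πd³) = 1.1509 × 107.55 = 123.79 MPa
τ_m = K_s·8F_mD/(πd³) = 1.0520 × 165.25 = 173.84 MPa
Goodman: 1/n_f = τ_a/S_se + τ_m/S_su = 123.79/502 + 173.84/1270 = 0.24659 + 0.13688 = 0.38347
n_f = 1/0.38347 = 2.608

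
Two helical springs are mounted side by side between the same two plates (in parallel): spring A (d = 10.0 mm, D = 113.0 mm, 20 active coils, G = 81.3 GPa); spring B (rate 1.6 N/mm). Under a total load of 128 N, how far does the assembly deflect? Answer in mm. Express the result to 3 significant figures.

25.0 mm

k_A = Gd⁴/(8D³N_a) = (81.3×10³)(10.0⁴)/(8·113.0³·20) = 3.5216 N/mm
Parallel: k_eq = 3.5216 + 1.6 = 5.1216 N/mm
δ = F/k_eq = 128/5.1216 = 24.992 mm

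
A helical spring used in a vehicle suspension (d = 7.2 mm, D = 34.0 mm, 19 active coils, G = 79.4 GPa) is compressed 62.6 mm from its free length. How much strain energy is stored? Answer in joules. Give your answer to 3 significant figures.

70.0 J

k = Gd⁴/(8D³N_a) = (79.4×10³)(7.2⁴)/(8·34.0³·19) = 35.717 N/mm
U = ½kδ² = 0.5 × 35.717 × 62.6² = 69982 N·mm = 69.982 J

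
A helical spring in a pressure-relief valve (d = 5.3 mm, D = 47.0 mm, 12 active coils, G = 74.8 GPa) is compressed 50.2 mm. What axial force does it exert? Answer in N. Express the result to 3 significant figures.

k = Gd⁴/(8D³N_a) = (74.8×10³)(5.3⁴)/(8·47.0³·12) = 5.9216 N/mm
F = k·δ = 5.9216 × 50.2 = 297.27 N

297 N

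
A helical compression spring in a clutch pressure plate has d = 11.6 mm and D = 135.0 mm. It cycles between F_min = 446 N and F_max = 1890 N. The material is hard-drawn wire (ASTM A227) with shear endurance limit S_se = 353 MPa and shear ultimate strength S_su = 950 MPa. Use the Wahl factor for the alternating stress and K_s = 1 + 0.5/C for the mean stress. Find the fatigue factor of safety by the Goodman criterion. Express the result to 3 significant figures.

C = D/d = 135.0/11.6 = 11.6379; K_W = (4C−1)/(4C−4)+0.615/C = 1.1233; K_s = 1+0.5/C = 1.0430
F_a = (F_max−F_min)/2 = 722 N; F_m = (F_max+F_min)/2 = 1168 N
τ_a = K_W·8F_aD/(πd³) = 1.1233 × 159.01 = 178.63 MPa
τ_m = K_s·8F_mD/(πd³) = 1.0430 × 257.24 = 268.29 MPa
Goodman: 1/n_f = τ_a/S_se + τ_m/S_su = 178.63/353 + 268.29/950 = 0.50603 + 0.28242 = 0.78845
n_f = 1/0.78845 = 1.268

1.27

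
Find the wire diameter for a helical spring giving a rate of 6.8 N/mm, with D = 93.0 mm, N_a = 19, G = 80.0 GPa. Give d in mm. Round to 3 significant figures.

d = (8D³N_a·k / G)^(1/4) = (8·93.0³·19·6.8 / (80.0×10³))^0.25
  = (10392)^0.25 = 10.0967 mm

10.1 mm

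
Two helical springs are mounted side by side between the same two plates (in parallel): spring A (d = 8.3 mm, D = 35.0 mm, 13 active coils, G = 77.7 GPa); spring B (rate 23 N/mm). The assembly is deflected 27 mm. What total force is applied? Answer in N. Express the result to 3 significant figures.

k_A = Gd⁴/(8D³N_a) = (77.7×10³)(8.3⁴)/(8·35.0³·13) = 82.698 N/mm
Parallel: k_eq = 82.698 + 23 = 105.7 N/mm
F = k_eq·δ = 105.7·27 = 2853.9 N

2850 N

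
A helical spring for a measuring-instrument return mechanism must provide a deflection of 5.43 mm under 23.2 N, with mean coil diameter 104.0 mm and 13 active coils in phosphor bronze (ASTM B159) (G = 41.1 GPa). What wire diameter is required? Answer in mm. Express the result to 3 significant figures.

10.5 mm

Required rate k = F/δ = 23.2/5.43 = 4.2726 N/mm
d = (8D³N_a·k / G)^(1/4) = (8·104.0³·13·4.2726 / (41.1×10³))^0.25
  = (12161)^0.25 = 10.5013 mm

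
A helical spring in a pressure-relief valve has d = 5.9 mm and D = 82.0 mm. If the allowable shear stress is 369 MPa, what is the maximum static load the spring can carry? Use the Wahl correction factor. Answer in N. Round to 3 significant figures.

329 N

C = D/d = 82.0/5.9 = 13.8983
K_W = (4C−1)/(4C−4) + 0.615/C = 54.593/51.593 + 0.0443 = 1.1024
τ_max = K·8FD/(πd³) → F_max = τ_allow·πd³/(8DK)
F_max = 369·π·5.9³/(8·82.0·1.1024) = 2.3809e+05/723.17 = 329.22 N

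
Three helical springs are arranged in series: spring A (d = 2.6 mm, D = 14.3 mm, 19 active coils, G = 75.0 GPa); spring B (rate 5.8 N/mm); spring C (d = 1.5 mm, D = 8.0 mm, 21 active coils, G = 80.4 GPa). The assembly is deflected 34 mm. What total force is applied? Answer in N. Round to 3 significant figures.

66.2 N

k_A = Gd⁴/(8D³N_a) = (75.0×10³)(2.6⁴)/(8·14.3³·19) = 7.7109 N/mm
k_C = Gd⁴/(8D³N_a) = (80.4×10³)(1.5⁴)/(8·8.0³·21) = 4.732 N/mm
Series: 1/k_eq = 1/7.7109 + 1/5.8 + 1/4.732 = 0.51343; k_eq = 1.9477 N/mm
F = k_eq·δ = 1.9477·34 = 66.221 N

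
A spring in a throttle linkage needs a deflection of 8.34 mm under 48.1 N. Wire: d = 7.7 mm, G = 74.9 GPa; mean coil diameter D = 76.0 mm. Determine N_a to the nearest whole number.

13

Required rate k = F/δ = 48.1/8.34 = 5.7674 N/mm
N_a = Gd⁴/(8D³k) = (74.9×10³ × 7.7⁴)/(8 × 76.0³ × 5.7674)
    = 2.63296e+08 / 2.0254e+07 = 13 → 13 coils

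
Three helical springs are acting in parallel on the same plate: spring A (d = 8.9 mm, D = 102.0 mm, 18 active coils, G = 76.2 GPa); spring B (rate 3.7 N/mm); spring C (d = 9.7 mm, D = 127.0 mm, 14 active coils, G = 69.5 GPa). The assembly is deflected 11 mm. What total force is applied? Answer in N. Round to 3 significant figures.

k_A = Gd⁴/(8D³N_a) = (76.2×10³)(8.9⁴)/(8·102.0³·18) = 3.1286 N/mm
k_C = Gd⁴/(8D³N_a) = (69.5×10³)(9.7⁴)/(8·127.0³·14) = 2.6819 N/mm
Parallel: k_eq = 3.1286 + 3.7 + 2.6819 = 9.5105 N/mm
F = k_eq·δ = 9.5105·11 = 104.62 N

105 N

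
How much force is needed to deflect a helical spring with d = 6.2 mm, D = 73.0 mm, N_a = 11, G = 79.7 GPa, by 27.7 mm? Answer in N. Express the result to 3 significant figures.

k = Gd⁴/(8D³N_a) = (79.7×10³)(6.2⁴)/(8·73.0³·11) = 3.4401 N/mm
F = k·δ = 3.4401 × 27.7 = 95.291 N

95.3 N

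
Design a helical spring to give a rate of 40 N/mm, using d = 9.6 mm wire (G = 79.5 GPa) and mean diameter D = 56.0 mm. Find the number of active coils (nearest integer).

N_a = Gd⁴/(8D³k) = (79.5×10³ × 9.6⁴)/(8 × 56.0³ × 40)
    = 6.75231e+08 / 5.61971e+07 = 12.02 → 12 coils

12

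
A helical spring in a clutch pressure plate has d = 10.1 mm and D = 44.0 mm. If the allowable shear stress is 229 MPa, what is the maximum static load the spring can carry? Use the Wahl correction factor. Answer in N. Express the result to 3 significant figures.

1540 N

C = D/d = 44.0/10.1 = 4.3564
K_W = (4C−1)/(4C−4) + 0.615/C = 16.426/13.426 + 0.1412 = 1.3646
τ_max = K·8FD/(πd³) → F_max = τ_allow·πd³/(8DK)
F_max = 229·π·10.1³/(8·44.0·1.3646) = 7.4122e+05/480.35 = 1543.1 N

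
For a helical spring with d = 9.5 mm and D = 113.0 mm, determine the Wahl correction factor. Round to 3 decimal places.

1.121

C = D/d = 113.0/9.5 = 11.8947
K_W = (4C−1)/(4C−4) + 0.615/C = 46.579/43.579 + 0.0517 = 1.1205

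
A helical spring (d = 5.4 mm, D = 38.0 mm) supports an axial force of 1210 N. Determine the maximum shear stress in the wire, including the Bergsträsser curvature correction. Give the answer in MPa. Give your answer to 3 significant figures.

891 MPa

Spring index C = D/d = 38.0/5.4 = 7.0370
K_B = (4C+2)/(4C−3) = 30.148/25.148 = 1.1988
τ₀ = 8FD/(πd³) = 8·1210·38.0/(π·5.4³) = 367840/494.69 = 743.58 MPa
τ_max = K·τ₀ = 1.1988 × 743.58 = 891.42 MPa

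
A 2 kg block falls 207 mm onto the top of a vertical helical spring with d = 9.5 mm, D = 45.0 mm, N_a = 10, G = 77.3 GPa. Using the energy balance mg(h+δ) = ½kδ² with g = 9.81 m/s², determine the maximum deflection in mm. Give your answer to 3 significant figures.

k = Gd⁴/(8D³N_a) = (77.3×10³)(9.5⁴)/(8·45.0³·10) = 86.367 N/mm
W = mg = 2 × 9.81 = 19.62 N
½kδ² − Wδ − Wh = 0 → δ = (W + √(W² + 2kWh))/k
δ = (19.62 + √(384.94 + 701529))/86.367 = (19.62 + 837.8)/86.367 = 9.9277 mm

9.93 mm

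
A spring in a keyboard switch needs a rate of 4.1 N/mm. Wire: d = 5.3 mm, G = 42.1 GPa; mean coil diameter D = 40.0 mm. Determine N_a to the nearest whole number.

N_a = Gd⁴/(8D³k) = (42.1×10³ × 5.3⁴)/(8 × 40.0³ × 4.1)
    = 3.32189e+07 / 2.0992e+06 = 15.82 → 16 coils

16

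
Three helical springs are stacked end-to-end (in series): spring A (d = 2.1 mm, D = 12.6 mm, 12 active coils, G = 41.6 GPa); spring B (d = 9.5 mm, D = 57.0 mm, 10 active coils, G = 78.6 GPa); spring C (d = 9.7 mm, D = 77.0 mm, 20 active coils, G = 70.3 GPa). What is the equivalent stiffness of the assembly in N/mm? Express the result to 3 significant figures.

2.65 N/mm

k_A = Gd⁴/(8D³N_a) = (41.6×10³)(2.1⁴)/(8·12.6³·12) = 4.213 N/mm
k_B = Gd⁴/(8D³N_a) = (78.6×10³)(9.5⁴)/(8·57.0³·10) = 43.212 N/mm
k_C = Gd⁴/(8D³N_a) = (70.3×10³)(9.7⁴)/(8·77.0³·20) = 8.5202 N/mm
Series: 1/k_eq = 1/4.213 + 1/43.212 + 1/8.5202 = 0.37787; k_eq = 2.6464 N/mm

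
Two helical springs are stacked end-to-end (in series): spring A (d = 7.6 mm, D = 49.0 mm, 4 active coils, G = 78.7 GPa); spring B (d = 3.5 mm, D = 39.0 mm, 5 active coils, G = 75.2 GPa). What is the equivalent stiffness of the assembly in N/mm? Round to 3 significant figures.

4.45 N/mm

k_A = Gd⁴/(8D³N_a) = (78.7×10³)(7.6⁴)/(8·49.0³·4) = 69.741 N/mm
k_B = Gd⁴/(8D³N_a) = (75.2×10³)(3.5⁴)/(8·39.0³·5) = 4.7559 N/mm
Series: 1/k_eq = 1/69.741 + 1/4.7559 = 0.2246; k_eq = 4.4523 N/mm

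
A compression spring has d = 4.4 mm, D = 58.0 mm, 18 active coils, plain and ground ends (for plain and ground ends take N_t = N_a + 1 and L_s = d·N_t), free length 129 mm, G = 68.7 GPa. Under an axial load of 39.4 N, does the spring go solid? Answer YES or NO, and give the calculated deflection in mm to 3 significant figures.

NO, δ = 43.0 mm

k = Gd⁴/(8D³N_a) = (68.7×10³)(4.4⁴)/(8·58.0³·18) = 0.91648 N/mm
N_t = 19; L_s = 4.4·19 = 83.6 mm; δ_solid = L₀ − L_s = 129 − 83.6 = 45.4 mm
δ = F/k = 39.4/0.91648 = 42.991 mm
δ < δ_solid → spring does not go solid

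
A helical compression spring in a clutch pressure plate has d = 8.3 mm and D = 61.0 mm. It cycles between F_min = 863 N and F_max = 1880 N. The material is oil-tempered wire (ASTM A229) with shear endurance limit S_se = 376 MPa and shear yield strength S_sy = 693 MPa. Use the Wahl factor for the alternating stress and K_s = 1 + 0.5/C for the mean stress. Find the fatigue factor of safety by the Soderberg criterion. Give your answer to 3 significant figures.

0.984

C = D/d = 61.0/8.3 = 7.3494; K_W = (4C−1)/(4C−4)+0.615/C = 1.2018; K_s = 1+0.5/C = 1.0680
F_a = (F_max−F_min)/2 = 508.5 N; F_m = (F_max+F_min)/2 = 1371.5 N
τ_a = K_W·8F_aD/(πd³) = 1.2018 × 138.14 = 166.02 MPa
τ_m = K_s·8F_mD/(πd³) = 1.0680 × 372.59 = 397.94 MPa
Soderberg: 1/n_f = τ_a/S_se + τ_m/S_sy = 166.02/376 + 397.94/693 = 0.44154 + 0.57423 = 1.0158
n_f = 1/1.0158 = 0.9845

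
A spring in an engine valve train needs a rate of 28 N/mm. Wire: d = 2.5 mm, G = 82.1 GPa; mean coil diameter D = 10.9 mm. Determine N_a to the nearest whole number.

11

N_a = Gd⁴/(8D³k) = (82.1×10³ × 2.5⁴)/(8 × 10.9³ × 28)
    = 3.20703e+06 / 290086 = 11.06 → 11 coils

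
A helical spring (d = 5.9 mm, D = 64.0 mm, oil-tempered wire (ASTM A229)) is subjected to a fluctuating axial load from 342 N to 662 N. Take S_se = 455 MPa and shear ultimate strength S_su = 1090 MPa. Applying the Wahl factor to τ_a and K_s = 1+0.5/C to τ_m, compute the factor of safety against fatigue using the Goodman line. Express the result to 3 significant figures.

C = D/d = 64.0/5.9 = 10.8475; K_W = (4C−1)/(4C−4)+0.615/C = 1.1329; K_s = 1+0.5/C = 1.0461
F_a = (F_max−F_min)/2 = 160 N; F_m = (F_max+F_min)/2 = 502 N
τ_a = K_W·8F_aD/(πd³) = 1.1329 × 126.97 = 143.83 MPa
τ_m = K_s·8F_mD/(πd³) = 1.0461 × 398.35 = 416.71 MPa
Goodman: 1/n_f = τ_a/S_se + τ_m/S_su = 143.83/455 + 416.71/1090 = 0.31612 + 0.38231 = 0.69842
n_f = 1/0.69842 = 1.432

1.43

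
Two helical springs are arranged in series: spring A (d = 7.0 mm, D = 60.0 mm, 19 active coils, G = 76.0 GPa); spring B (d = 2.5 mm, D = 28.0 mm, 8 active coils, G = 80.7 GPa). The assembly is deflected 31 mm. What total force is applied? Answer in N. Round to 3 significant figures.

k_A = Gd⁴/(8D³N_a) = (76.0×10³)(7.0⁴)/(8·60.0³·19) = 5.5579 N/mm
k_B = Gd⁴/(8D³N_a) = (80.7×10³)(2.5⁴)/(8·28.0³·8) = 2.2438 N/mm
Series: 1/k_eq = 1/5.5579 + 1/2.2438 = 0.6256; k_eq = 1.5985 N/mm
F = k_eq·δ = 1.5985·31 = 49.552 N

49.6 N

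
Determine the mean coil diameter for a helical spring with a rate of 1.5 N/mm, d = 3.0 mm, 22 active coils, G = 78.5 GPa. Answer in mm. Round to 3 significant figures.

D = (Gd⁴/(8N_a·k))^(1/3) = (78.5×10³·3.0⁴/(8·22·1.5))^(1/3)
  = (24085.2)^(1/3) = 28.8791 mm

28.9 mm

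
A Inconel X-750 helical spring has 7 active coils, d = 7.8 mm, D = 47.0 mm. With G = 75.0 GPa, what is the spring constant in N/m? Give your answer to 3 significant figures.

47700 N/m

k = Gd⁴/(8D³N_a) = (75.0×10³ × 7.8⁴) / (8 × 47.0³ × 7)
  = 2.77613e+08 / 5.81409e+06 = 47.748 N/mm = 47748 N/m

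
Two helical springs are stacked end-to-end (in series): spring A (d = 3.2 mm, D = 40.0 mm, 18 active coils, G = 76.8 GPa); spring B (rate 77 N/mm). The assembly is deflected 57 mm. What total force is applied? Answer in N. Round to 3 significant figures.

k_A = Gd⁴/(8D³N_a) = (76.8×10³)(3.2⁴)/(8·40.0³·18) = 0.87381 N/mm
Series: 1/k_eq = 1/0.87381 + 1/77 = 1.1574; k_eq = 0.86401 N/mm
F = k_eq·δ = 0.86401·57 = 49.248 N

49.2 N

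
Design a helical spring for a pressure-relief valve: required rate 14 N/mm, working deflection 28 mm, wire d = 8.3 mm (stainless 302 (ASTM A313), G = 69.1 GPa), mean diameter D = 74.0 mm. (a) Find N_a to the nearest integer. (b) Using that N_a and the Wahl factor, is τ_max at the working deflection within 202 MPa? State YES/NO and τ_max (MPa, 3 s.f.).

N_a = Gd⁴/(8D³k) = (69.1×10³)(8.3⁴)/(8·74.0³·14) = 7.226 → N_a = 7
Actual rate k = Gd⁴/(8D³·7) = 14.451 N/mm
Working load F = kδ = 14.451·28 = 404.64 N
C = 74.0/8.3 = 8.9157; K_W = (4C−1)/(4C−4)+0.615/C = 1.1637
τ_max = K_W·8FD/(πd³) = 1.1637·133.35 = 155.19 MPa
τ_max ≤ 202 MPa → acceptable

(a) 7 coils; (b) YES, τ_max = 155 MPa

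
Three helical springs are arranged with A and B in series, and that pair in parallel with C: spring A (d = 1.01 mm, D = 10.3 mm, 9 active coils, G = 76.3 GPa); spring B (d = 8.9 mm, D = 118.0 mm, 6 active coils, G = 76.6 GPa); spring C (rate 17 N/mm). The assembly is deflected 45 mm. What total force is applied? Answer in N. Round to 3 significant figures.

k_A = Gd⁴/(8D³N_a) = (76.3×10³)(1.01⁴)/(8·10.3³·9) = 1.0092 N/mm
k_B = Gd⁴/(8D³N_a) = (76.6×10³)(8.9⁴)/(8·118.0³·6) = 6.094 N/mm
Springs A,B series: k_AB = 1/(1/1.0092+1/6.094) = 0.8658 N/mm; parallel with C: k_eq = 0.8658+17 = 17.866 N/mm
F = k_eq·δ = 17.866·45 = 803.96 N

804 N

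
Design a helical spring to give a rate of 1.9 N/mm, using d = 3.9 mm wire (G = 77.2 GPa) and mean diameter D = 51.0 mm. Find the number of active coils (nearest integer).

N_a = Gd⁴/(8D³k) = (77.2×10³ × 3.9⁴)/(8 × 51.0³ × 1.9)
    = 1.78598e+07 / 2.0163e+06 = 8.858 → 9 coils

9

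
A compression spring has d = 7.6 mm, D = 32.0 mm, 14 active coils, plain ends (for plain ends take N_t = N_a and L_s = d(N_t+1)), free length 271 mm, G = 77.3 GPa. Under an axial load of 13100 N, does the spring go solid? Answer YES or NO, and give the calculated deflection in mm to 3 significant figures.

YES, δ = 186 mm

k = Gd⁴/(8D³N_a) = (77.3×10³)(7.6⁴)/(8·32.0³·14) = 70.269 N/mm
N_t = 14; L_s = 7.6·15 = 114 mm; δ_solid = L₀ − L_s = 271 − 114 = 157 mm
δ = F/k = 13100/70.269 = 186.43 mm
δ ≥ δ_solid → spring goes solid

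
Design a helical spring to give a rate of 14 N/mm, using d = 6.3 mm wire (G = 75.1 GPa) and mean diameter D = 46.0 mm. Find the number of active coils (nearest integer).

11

N_a = Gd⁴/(8D³k) = (75.1×10³ × 6.3⁴)/(8 × 46.0³ × 14)
    = 1.18305e+08 / 1.09016e+07 = 10.85 → 11 coils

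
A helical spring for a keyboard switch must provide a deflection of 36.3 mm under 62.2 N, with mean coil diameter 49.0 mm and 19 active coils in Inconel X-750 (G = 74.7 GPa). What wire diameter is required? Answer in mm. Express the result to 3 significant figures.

4.50 mm

Required rate k = F/δ = 62.2/36.3 = 1.7135 N/mm
d = (8D³N_a·k / G)^(1/4) = (8·49.0³·19·1.7135 / (74.7×10³))^0.25
  = (410.2)^0.25 = 4.5004 mm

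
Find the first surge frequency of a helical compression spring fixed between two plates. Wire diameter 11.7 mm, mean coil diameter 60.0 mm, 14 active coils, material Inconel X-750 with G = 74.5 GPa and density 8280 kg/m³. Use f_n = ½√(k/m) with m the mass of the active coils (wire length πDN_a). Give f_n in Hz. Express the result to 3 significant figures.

78.4 Hz

k = Gd⁴/(8D³N_a) = (74.5×10³)(11.7⁴)/(8·60.0³·14) = 57.707 N/mm = 57707 N/m
Wire length L = πDN_a = π·60.0·14 = 2638.9 mm
m = ρ·(πd²/4)·L = 8280 × 107.51×10⁻⁶ m² × 2.6389 m = 2.3492 kg
f_n = ½√(k/m) = 0.5·√(57707/2.3492) = 0.5·√(24564) = 78.365 Hz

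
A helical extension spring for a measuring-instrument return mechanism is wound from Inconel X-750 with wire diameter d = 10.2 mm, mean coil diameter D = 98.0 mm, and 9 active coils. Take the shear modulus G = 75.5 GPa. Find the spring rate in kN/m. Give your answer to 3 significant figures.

12.1 kN/m

k = Gd⁴/(8D³N_a) = (75.5×10³ × 10.2⁴) / (8 × 98.0³ × 9)
  = 8.17236e+08 / 6.77658e+07 = 12.06 N/mm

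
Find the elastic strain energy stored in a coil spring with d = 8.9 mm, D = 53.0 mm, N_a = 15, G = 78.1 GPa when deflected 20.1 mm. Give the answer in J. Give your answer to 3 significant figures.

5.54 J

k = Gd⁴/(8D³N_a) = (78.1×10³)(8.9⁴)/(8·53.0³·15) = 27.429 N/mm
U = ½kδ² = 0.5 × 27.429 × 20.1² = 5540.7 N·mm = 5.5407 J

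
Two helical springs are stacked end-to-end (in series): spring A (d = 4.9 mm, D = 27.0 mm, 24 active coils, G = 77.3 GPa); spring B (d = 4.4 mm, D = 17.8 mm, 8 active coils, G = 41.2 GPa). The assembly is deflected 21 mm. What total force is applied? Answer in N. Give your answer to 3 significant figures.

194 N

k_A = Gd⁴/(8D³N_a) = (77.3×10³)(4.9⁴)/(8·27.0³·24) = 11.792 N/mm
k_B = Gd⁴/(8D³N_a) = (41.2×10³)(4.4⁴)/(8·17.8³·8) = 42.783 N/mm
Series: 1/k_eq = 1/11.792 + 1/42.783 = 0.10818; k_eq = 9.2438 N/mm
F = k_eq·δ = 9.2438·21 = 194.12 N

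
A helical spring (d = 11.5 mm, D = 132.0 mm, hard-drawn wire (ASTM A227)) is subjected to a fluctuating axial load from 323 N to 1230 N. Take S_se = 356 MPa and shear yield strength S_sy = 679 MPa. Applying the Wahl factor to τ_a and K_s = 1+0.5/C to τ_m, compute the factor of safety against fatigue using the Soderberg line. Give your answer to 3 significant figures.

C = D/d = 132.0/11.5 = 11.4783; K_W = (4C−1)/(4C−4)+0.615/C = 1.1252; K_s = 1+0.5/C = 1.0436
F_a = (F_max−F_min)/2 = 453.5 N; F_m = (F_max+F_min)/2 = 776.5 N
τ_a = K_W·8F_aD/(πd³) = 1.1252 × 100.23 = 112.77 MPa
τ_m = K_s·8F_mD/(πd³) = 1.0436 × 171.62 = 179.09 MPa
Soderberg: 1/n_f = τ_a/S_se + τ_m/S_sy = 112.77/356 + 179.09/679 = 0.31678 + 0.26376 = 0.58054
n_f = 1/0.58054 = 1.723

1.72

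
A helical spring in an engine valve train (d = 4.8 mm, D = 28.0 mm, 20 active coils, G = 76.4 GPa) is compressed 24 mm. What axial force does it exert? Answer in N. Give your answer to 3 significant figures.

277 N

k = Gd⁴/(8D³N_a) = (76.4×10³)(4.8⁴)/(8·28.0³·20) = 11.547 N/mm
F = k·δ = 11.547 × 24 = 277.12 N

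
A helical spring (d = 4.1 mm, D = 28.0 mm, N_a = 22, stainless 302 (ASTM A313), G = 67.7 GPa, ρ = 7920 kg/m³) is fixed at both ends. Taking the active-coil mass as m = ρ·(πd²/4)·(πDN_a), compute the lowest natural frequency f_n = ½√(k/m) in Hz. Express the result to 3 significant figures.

k = Gd⁴/(8D³N_a) = (67.7×10³)(4.1⁴)/(8·28.0³·22) = 4.9515 N/mm = 4951.5 N/m
Wire length L = πDN_a = π·28.0·22 = 1935.2 mm
m = ρ·(πd²/4)·L = 7920 × 13.203×10⁻⁶ m² × 1.9352 m = 0.20235 kg
f_n = ½√(k/m) = 0.5·√(4951.5/0.20235) = 0.5·√(24469) = 78.214 Hz

78.2 Hz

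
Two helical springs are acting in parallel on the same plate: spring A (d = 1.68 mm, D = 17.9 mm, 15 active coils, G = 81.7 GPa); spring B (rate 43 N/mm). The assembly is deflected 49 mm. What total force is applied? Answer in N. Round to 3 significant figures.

k_A = Gd⁴/(8D³N_a) = (81.7×10³)(1.68⁴)/(8·17.9³·15) = 0.94562 N/mm
Parallel: k_eq = 0.94562 + 43 = 43.946 N/mm
F = k_eq·δ = 43.946·49 = 2153.3 N

2150 N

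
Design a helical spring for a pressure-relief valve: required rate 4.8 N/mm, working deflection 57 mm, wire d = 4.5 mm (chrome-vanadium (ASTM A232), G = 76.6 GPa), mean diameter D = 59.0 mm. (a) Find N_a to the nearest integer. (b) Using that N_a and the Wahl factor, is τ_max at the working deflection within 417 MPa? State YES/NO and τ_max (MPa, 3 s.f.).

(a) 4 coils; (b) NO, τ_max = 498 MPa

N_a = Gd⁴/(8D³k) = (76.6×10³)(4.5⁴)/(8·59.0³·4.8) = 3.983 → N_a = 4
Actual rate k = Gd⁴/(8D³·4) = 4.7794 N/mm
Working load F = kδ = 4.7794·57 = 272.43 N
C = 59.0/4.5 = 13.1111; K_W = (4C−1)/(4C−4)+0.615/C = 1.1088
τ_max = K_W·8FD/(πd³) = 1.1088·449.16 = 498.04 MPa
τ_max > 417 MPa → exceeds allowable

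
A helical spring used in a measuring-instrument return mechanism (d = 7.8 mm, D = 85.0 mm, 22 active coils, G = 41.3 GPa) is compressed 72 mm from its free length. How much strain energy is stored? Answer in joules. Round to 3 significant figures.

k = Gd⁴/(8D³N_a) = (41.3×10³)(7.8⁴)/(8·85.0³·22) = 1.4144 N/mm
U = ½kδ² = 0.5 × 1.4144 × 72² = 3666 N·mm = 3.666 J

3.67 J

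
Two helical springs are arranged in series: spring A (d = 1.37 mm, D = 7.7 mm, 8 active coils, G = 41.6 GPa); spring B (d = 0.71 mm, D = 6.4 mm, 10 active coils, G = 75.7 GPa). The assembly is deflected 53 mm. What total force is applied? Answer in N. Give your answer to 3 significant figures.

41.1 N

k_A = Gd⁴/(8D³N_a) = (41.6×10³)(1.37⁴)/(8·7.7³·8) = 5.0156 N/mm
k_B = Gd⁴/(8D³N_a) = (75.7×10³)(0.71⁴)/(8·6.4³·10) = 0.91727 N/mm
Series: 1/k_eq = 1/5.0156 + 1/0.91727 = 1.2896; k_eq = 0.77546 N/mm
F = k_eq·δ = 0.77546·53 = 41.099 N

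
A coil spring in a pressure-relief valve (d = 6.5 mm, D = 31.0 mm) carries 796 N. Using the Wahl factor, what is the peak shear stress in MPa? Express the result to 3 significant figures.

Spring index C = D/d = 31.0/6.5 = 4.7692
K_W = (4C−1)/(4C−4) + 0.615/C = 18.077/15.077 + 0.1290 = 1.3279
τ₀ = 8FD/(πd³) = 8·796·31.0/(π·6.5³) = 197408/862.76 = 228.81 MPa
τ_max = K·τ₀ = 1.3279 × 228.81 = 303.84 MPa

304 MPa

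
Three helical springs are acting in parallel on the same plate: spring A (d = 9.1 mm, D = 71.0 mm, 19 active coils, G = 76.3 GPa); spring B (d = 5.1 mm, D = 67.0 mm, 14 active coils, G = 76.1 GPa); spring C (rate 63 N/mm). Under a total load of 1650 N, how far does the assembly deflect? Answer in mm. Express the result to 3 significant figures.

22.3 mm

k_A = Gd⁴/(8D³N_a) = (76.3×10³)(9.1⁴)/(8·71.0³·19) = 9.6177 N/mm
k_B = Gd⁴/(8D³N_a) = (76.1×10³)(5.1⁴)/(8·67.0³·14) = 1.5284 N/mm
Parallel: k_eq = 9.6177 + 1.5284 + 63 = 74.146 N/mm
δ = F/k_eq = 1650/74.146 = 22.253 mm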